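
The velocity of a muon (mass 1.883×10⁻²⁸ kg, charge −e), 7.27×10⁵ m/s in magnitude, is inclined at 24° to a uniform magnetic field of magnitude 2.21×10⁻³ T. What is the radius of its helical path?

r ≈ 0.157 m

v⊥ = v sinθ = 7.27×10⁵·sin24° ≈ 2.957×10⁵ m/s.
r = m v⊥/(|q|B) = (1.883×10⁻²⁸)(2.957×10⁵)/((1.602×10⁻¹⁹)(2.21×10⁻³)) ≈ 0.157 m.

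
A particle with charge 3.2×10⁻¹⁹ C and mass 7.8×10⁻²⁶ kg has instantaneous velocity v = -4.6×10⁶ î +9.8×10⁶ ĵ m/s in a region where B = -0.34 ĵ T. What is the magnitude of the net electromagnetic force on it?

v×B = (0, 0, 1.56×10⁶) N/C.
F = q v×B = (3.2×10⁻¹⁹ C)·(0, 0, 1.56×10⁶) = (0, 0, 5.00×10⁻¹³) N.
|F| = 5.00×10⁻¹³ N.

|F| ≈ 5.00×10⁻¹³ N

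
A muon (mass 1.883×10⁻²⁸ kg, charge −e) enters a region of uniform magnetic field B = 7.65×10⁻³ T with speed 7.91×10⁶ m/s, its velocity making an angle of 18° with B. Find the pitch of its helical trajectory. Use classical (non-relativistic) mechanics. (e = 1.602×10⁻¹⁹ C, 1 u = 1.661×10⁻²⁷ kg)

v∥ = v cosθ = 7.91×10⁶·cos18° ≈ 7.523×10⁶ m/s.
T = 2πm/(|q|B) = 2π(1.883×10⁻²⁸)/((1.602×10⁻¹⁹)(7.65×10⁻³)) ≈ 9.654×10⁻⁷ s.
pitch = v∥ T = (7.523×10⁶)(9.654×10⁻⁷) ≈ 7.26 m.

p ≈ 7.26 m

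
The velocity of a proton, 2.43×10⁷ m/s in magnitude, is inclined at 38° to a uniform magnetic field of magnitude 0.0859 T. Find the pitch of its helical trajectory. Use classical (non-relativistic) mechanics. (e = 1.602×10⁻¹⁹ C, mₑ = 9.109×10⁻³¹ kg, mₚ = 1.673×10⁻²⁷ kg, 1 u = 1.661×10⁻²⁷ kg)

p ≈ 14.6 m

v∥ = v cosθ = 2.43×10⁷·cos38° ≈ 1.915×10⁷ m/s.
T = 2πm/(|q|B) = 2π(1.673×10⁻²⁷)/((1.602×10⁻¹⁹)(0.0859)) ≈ 7.639×10⁻⁷ s.
pitch = v∥ T = (1.915×10⁷)(7.639×10⁻⁷) ≈ 14.6 m.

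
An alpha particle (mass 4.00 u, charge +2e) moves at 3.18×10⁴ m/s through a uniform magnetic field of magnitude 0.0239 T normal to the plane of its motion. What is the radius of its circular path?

The magnetic force provides the centripetal force: |q|vB = mv²/r.
r = mv/(|q|B) = (6.644×10⁻²⁷)(3.18×10⁴)/((3.204×10⁻¹⁹)(0.0239)) ≈ 0.0276 m.

r ≈ 0.0276 m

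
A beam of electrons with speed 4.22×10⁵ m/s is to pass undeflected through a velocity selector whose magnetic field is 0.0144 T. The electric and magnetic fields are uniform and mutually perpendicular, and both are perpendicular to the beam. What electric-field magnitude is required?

For straight-line motion qE = qvB, so E = vB.
E = 4.22×10⁵ × 0.0144 = 6080 V/m.

E = 6080 V/m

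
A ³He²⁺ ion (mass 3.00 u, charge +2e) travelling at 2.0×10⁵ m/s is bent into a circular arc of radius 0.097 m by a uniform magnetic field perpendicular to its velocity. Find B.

B ≈ 0.032 T

From |q|vB = mv²/r, B = mv/(|q|r).
B = (4.983×10⁻²⁷)(2.0×10⁵)/((3.204×10⁻¹⁹)(0.097)) ≈ 0.032 T.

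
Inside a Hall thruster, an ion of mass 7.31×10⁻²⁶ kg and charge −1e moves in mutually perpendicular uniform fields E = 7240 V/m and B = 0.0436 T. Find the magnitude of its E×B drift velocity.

v_d ≈ 1.66×10⁵ m/s

The E×B drift speed is v_d = E/B.
v_d = 7240/0.0436 = 1.66×10⁵ m/s.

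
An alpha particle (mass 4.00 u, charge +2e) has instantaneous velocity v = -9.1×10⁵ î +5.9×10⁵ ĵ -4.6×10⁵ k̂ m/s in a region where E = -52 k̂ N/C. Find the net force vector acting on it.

F ≈ (0, 0, -1.67×10⁻¹⁷) N

Only an electric field acts, so F = qE = (3.204×10⁻¹⁹ C)·(0, 0, -52.0) = (0, 0, -1.67×10⁻¹⁷) N.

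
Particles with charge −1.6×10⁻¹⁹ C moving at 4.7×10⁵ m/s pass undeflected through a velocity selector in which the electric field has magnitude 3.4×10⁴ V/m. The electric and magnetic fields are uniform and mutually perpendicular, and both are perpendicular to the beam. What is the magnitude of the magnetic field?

B = 0.072 T

Balance of forces in the selector: qE = qvB ⇒ B = E/v.
B = 3.4×10⁴/4.7×10⁵ = 0.072 T.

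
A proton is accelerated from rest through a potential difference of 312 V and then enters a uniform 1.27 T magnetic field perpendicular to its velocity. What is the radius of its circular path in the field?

r ≈ 2.01×10⁻³ m

Acceleration: |q|V = ½mv² ⇒ v = √(2|q|V/m) = √(2·1.602×10⁻¹⁹·312/1.673×10⁻²⁷) ≈ 2.444×10⁵ m/s.
In the field: r = mv/(|q|B) = (1.673×10⁻²⁷)(2.444×10⁵)/((1.602×10⁻¹⁹)(1.27)) ≈ 2.01×10⁻³ m.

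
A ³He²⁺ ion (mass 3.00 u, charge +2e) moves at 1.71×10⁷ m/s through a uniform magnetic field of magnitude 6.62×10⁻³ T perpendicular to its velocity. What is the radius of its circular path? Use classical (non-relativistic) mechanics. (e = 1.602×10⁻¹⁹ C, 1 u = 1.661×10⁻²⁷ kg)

r ≈ 40.2 m

The magnetic force provides the centripetal force: |q|vB = mv²/r.
r = mv/(|q|B) = (4.983×10⁻²⁷)(1.71×10⁷)/((3.204×10⁻¹⁹)(6.62×10⁻³)) ≈ 40.2 m.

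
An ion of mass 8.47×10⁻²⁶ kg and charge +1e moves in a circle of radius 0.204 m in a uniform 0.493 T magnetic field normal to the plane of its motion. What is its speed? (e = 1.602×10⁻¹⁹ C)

v ≈ 1.90×10⁵ m/s

From |q|vB = mv²/r, v = |q|Br/m.
v = (1.602×10⁻¹⁹)(0.493)(0.204)/8.47×10⁻²⁶ ≈ 1.90×10⁵ m/s.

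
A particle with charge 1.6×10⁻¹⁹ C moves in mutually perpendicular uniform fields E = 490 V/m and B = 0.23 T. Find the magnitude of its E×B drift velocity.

v_d ≈ 2100 m/s

In crossed fields the guiding centre drifts at v_d = |E×B|/B² = E/B, independent of charge and mass.
v_d = 490/0.23 = 2100 m/s.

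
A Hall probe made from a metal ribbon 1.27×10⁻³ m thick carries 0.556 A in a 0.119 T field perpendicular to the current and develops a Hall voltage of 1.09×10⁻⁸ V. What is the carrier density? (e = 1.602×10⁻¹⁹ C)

n ≈ 2.98×10²⁸ m⁻³

From V_H = IB/(n e t), n = IB/(V_H e t).
n = (0.556)(0.119)/((1.09×10⁻⁸)(1.602×10⁻¹⁹)(1.27×10⁻³)) ≈ 2.98×10²⁸ m⁻³.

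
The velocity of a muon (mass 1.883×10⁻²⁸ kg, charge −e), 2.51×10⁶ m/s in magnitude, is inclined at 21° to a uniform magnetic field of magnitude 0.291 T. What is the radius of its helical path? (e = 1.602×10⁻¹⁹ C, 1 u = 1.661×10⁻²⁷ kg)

v⊥ = v sinθ = 2.51×10⁶·sin21° ≈ 8.995×10⁵ m/s.
r = m v⊥/(|q|B) = (1.883×10⁻²⁸)(8.995×10⁵)/((1.602×10⁻¹⁹)(0.291)) ≈ 3.63×10⁻³ m.

r ≈ 3.63×10⁻³ m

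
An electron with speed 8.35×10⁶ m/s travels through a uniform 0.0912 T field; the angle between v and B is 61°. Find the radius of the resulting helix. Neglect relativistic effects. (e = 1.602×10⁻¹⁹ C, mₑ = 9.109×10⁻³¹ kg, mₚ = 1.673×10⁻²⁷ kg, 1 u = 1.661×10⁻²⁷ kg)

r ≈ 4.55×10⁻⁴ m

v⊥ = v sinθ = 8.35×10⁶·sin61° ≈ 7.303×10⁶ m/s.
r = m v⊥/(|q|B) = (9.109×10⁻³¹)(7.303×10⁶)/((1.602×10⁻¹⁹)(0.0912)) ≈ 4.55×10⁻⁴ m.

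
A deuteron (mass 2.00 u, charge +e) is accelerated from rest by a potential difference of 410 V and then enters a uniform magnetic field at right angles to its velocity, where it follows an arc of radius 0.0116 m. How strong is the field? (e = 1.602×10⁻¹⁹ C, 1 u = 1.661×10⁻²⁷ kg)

B ≈ 0.355 T

v = √(2|q|V/m) = √(2·1.602×10⁻¹⁹·410/3.322×10⁻²⁷) ≈ 1.989×10⁵ m/s.
B = mv/(|q|r) = (3.322×10⁻²⁷)(1.989×10⁵)/((1.602×10⁻¹⁹)(0.0116)) ≈ 0.355 T.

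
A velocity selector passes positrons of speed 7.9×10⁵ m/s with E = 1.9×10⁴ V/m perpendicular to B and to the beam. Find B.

B = 0.024 T

Balance of forces in the selector: qE = qvB ⇒ B = E/v.
B = 1.9×10⁴/7.9×10⁵ = 0.024 T.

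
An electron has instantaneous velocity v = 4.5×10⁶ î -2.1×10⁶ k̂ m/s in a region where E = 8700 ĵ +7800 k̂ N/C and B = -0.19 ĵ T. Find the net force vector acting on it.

F ≈ (6.39×10⁻¹⁴, -1.39×10⁻¹⁵, 1.36×10⁻¹³) N

v×B = (-3.99×10⁵, 0, -8.55×10⁵) N/C.
E + v×B = (-3.99×10⁵, 8700, -8.47×10⁵) N/C.
F = q(E + v×B) = (−1.602×10⁻¹⁹ C)·(-3.99×10⁵, 8700, -8.47×10⁵) = (6.39×10⁻¹⁴, -1.39×10⁻¹⁵, 1.36×10⁻¹³) N.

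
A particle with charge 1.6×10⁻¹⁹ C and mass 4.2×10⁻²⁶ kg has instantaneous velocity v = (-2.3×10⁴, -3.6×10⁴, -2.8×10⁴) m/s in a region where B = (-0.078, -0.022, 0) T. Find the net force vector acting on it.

F ≈ (-9.86×10⁻¹⁷, 3.49×10⁻¹⁶, -3.68×10⁻¹⁶) N

v×B = (-616, 2180, -2300) N/C.
F = q v×B = (1.6×10⁻¹⁹ C)·(-616, 2180, -2300) = (-9.86×10⁻¹⁷, 3.49×10⁻¹⁶, -3.68×10⁻¹⁶) N.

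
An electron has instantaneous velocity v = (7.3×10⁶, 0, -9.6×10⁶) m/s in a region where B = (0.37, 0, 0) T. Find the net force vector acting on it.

F ≈ (0, 5.69×10⁻¹³, 0) N

v×B = (0, -3.55×10⁶, 0) N/C.
F = q v×B = (−1.602×10⁻¹⁹ C)·(0, -3.55×10⁶, 0) = (0, 5.69×10⁻¹³, 0) N.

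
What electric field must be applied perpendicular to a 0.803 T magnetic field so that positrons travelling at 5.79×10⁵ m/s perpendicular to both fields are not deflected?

E = 4.65×10⁵ V/m

For straight-line motion qE = qvB, so E = vB.
E = 5.79×10⁵ × 0.803 = 4.65×10⁵ V/m.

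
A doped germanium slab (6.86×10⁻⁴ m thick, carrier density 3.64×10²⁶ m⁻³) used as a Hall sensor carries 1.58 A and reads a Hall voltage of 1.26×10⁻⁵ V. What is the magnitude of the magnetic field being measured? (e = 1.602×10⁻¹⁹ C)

B ≈ 0.319 T

From V_H = IB/(n e t), B = V_H n e t / I.
B = (1.26×10⁻⁵)(3.64×10²⁶)(1.602×10⁻¹⁹)(6.86×10⁻⁴)/1.58 ≈ 0.319 T.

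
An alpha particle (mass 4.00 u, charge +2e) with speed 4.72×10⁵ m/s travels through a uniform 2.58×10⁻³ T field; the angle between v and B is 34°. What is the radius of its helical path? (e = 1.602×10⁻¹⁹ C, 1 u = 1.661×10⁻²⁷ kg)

r ≈ 2.12 m

v⊥ = v sinθ = 4.72×10⁵·sin34° ≈ 2.639×10⁵ m/s.
r = m v⊥/(|q|B) = (6.644×10⁻²⁷)(2.639×10⁵)/((3.204×10⁻¹⁹)(2.58×10⁻³)) ≈ 2.12 m.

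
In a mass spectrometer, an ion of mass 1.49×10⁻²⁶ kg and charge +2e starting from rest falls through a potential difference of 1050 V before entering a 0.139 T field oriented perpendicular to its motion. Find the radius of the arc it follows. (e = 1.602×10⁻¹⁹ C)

Acceleration: |q|V = ½mv² ⇒ v = √(2|q|V/m) = √(2·3.204×10⁻¹⁹·1050/1.49×10⁻²⁶) ≈ 2.125×10⁵ m/s.
In the field: r = mv/(|q|B) = (1.49×10⁻²⁶)(2.125×10⁵)/((3.204×10⁻¹⁹)(0.139)) ≈ 0.0711 m.

r ≈ 0.0711 m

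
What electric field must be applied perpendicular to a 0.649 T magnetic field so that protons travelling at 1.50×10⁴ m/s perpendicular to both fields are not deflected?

E = 9740 V/m

For straight-line motion qE = qvB, so E = vB.
E = 1.50×10⁴ × 0.649 = 9740 V/m.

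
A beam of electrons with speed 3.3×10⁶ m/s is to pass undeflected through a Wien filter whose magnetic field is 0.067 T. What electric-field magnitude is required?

For straight-line motion qE = qvB, so E = vB.
E = 3.3×10⁶ × 0.067 = 2.2×10⁵ V/m.

E = 2.2×10⁵ V/m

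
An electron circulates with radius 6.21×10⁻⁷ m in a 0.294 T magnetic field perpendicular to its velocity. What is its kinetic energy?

KE ≈ 4.70×10⁻²² J

v = |q|Br/m, then KE = ½mv² = (qBr)²/(2m).
v = (1.602×10⁻¹⁹)(0.294)(6.21×10⁻⁷)/9.109×10⁻³¹ ≈ 3.211×10⁴ m/s.
KE = ½(9.109×10⁻³¹)(3.211×10⁴)² ≈ 4.70×10⁻²² J.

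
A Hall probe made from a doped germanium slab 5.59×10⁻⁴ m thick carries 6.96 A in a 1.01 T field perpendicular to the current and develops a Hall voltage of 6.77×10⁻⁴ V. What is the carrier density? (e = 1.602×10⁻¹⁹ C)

From V_H = IB/(n e t), n = IB/(V_H e t).
n = (6.96)(1.01)/((6.77×10⁻⁴)(1.602×10⁻¹⁹)(5.59×10⁻⁴)) ≈ 1.16×10²⁶ m⁻³.

n ≈ 1.16×10²⁶ m⁻³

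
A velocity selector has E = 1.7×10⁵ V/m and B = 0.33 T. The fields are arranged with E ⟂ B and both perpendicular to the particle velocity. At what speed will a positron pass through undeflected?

v = 5.2×10⁵ m/s

Straight-line motion ⇒ electric and magnetic forces cancel, so E = vB.
v = E/B = 1.7×10⁵/0.33 = 5.2×10⁵ m/s.
The result is independent of the particle's charge and mass.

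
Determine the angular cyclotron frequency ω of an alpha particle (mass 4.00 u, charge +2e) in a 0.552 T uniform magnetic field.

ω ≈ 2.66×10⁷ rad/s

ω = |q|B/m.
ω = (3.204×10⁻¹⁹)(0.552)/6.644×10⁻²⁷ ≈ 2.66×10⁷ rad/s.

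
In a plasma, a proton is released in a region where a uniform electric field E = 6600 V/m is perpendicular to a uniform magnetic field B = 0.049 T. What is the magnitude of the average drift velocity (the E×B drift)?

The steady drift has the magnetic force balancing the electric force, so v_d = E/B.
v_d = 6600/0.049 = 1.3×10⁵ m/s.

v_d ≈ 1.3×10⁵ m/s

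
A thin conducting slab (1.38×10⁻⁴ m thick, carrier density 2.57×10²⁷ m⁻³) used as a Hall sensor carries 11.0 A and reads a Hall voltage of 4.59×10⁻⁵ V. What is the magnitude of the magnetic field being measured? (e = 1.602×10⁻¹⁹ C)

B ≈ 0.237 T

From V_H = IB/(n e t), B = V_H n e t / I.
B = (4.59×10⁻⁵)(2.57×10²⁷)(1.602×10⁻¹⁹)(1.38×10⁻⁴)/11.0 ≈ 0.237 T.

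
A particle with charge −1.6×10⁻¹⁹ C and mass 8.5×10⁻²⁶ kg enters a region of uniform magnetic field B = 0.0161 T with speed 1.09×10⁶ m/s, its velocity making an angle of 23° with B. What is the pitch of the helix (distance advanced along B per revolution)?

p ≈ 208 m

v∥ = v cosθ = 1.09×10⁶·cos23° ≈ 1.003×10⁶ m/s.
T = 2πm/(|q|B) = 2π(8.5×10⁻²⁶)/((1.6×10⁻¹⁹)(0.0161)) ≈ 2.073×10⁻⁴ s.
pitch = v∥ T = (1.003×10⁶)(2.073×10⁻⁴) ≈ 208 m.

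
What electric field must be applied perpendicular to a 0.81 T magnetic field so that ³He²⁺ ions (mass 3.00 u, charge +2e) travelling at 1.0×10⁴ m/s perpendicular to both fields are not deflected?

E = 8100 V/m

For straight-line motion qE = qvB, so E = vB.
E = 1.0×10⁴ × 0.81 = 8100 V/m.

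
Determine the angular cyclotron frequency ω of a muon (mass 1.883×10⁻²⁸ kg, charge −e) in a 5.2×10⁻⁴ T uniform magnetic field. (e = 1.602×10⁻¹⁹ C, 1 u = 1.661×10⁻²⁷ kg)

ω = |q|B/m.
ω = (1.602×10⁻¹⁹)(5.2×10⁻⁴)/1.883×10⁻²⁸ ≈ 4.4×10⁵ rad/s.

ω ≈ 4.4×10⁵ rad/s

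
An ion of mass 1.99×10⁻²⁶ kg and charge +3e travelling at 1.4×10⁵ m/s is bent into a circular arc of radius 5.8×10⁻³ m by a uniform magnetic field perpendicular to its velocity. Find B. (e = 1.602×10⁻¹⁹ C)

B ≈ 1.0 T

From |q|vB = mv²/r, B = mv/(|q|r).
B = (1.99×10⁻²⁶)(1.4×10⁵)/((4.806×10⁻¹⁹)(5.8×10⁻³)) ≈ 1.0 T.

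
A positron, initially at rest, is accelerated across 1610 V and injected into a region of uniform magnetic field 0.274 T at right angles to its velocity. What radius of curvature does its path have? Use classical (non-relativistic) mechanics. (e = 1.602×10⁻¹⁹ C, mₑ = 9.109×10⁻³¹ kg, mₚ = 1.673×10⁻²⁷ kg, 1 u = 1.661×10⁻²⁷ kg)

Acceleration: |q|V = ½mv² ⇒ v = √(2|q|V/m) = √(2·1.602×10⁻¹⁹·1610/9.109×10⁻³¹) ≈ 2.380×10⁷ m/s.
In the field: r = mv/(|q|B) = (9.109×10⁻³¹)(2.380×10⁷)/((1.602×10⁻¹⁹)(0.274)) ≈ 4.94×10⁻⁴ m.

r ≈ 4.94×10⁻⁴ m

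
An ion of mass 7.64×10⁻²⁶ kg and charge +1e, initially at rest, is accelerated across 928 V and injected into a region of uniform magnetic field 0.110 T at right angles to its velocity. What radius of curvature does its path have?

r ≈ 0.270 m

Acceleration: |q|V = ½mv² ⇒ v = √(2|q|V/m) = √(2·1.602×10⁻¹⁹·928/7.64×10⁻²⁶) ≈ 6.238×10⁴ m/s.
In the field: r = mv/(|q|B) = (7.64×10⁻²⁶)(6.238×10⁴)/((1.602×10⁻¹⁹)(0.110)) ≈ 0.270 m.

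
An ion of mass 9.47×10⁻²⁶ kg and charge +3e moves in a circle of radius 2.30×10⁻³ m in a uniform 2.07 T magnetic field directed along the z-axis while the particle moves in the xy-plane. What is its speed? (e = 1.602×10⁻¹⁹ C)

From |q|vB = mv²/r, v = |q|Br/m.
v = (4.806×10⁻¹⁹)(2.07)(2.30×10⁻³)/9.47×10⁻²⁶ ≈ 2.42×10⁴ m/s.

v ≈ 2.42×10⁴ m/s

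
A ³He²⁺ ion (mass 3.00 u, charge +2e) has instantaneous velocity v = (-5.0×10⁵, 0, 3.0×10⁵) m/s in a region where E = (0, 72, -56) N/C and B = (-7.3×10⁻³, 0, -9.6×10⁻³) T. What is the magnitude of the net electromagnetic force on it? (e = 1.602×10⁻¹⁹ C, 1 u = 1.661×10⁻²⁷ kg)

|F| ≈ 2.22×10⁻¹⁵ N

v×B = (0, -6990, 0) N/C.
E + v×B = (0, -6920, -56.0) N/C.
F = q(E + v×B) = (3.204×10⁻¹⁹ C)·(0, -6920, -56.0) = (0, -2.22×10⁻¹⁵, -1.79×10⁻¹⁷) N.
|F| = 2.22×10⁻¹⁵ N.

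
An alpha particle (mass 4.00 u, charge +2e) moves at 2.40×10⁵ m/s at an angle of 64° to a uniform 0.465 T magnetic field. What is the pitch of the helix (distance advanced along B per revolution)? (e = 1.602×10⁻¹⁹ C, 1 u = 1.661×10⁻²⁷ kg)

p ≈ 0.0295 m

v∥ = v cosθ = 2.40×10⁵·cos64° ≈ 1.052×10⁵ m/s.
T = 2πm/(|q|B) = 2π(6.644×10⁻²⁷)/((3.204×10⁻¹⁹)(0.465)) ≈ 2.802×10⁻⁷ s.
pitch = v∥ T = (1.052×10⁵)(2.802×10⁻⁷) ≈ 0.0295 m.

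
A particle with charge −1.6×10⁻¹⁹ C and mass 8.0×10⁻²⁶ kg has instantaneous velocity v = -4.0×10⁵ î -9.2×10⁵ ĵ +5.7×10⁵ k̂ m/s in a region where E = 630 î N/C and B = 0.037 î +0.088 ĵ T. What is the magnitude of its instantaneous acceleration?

|a| ≈ 1.08×10¹¹ m/s²

v×B = (-5.02×10⁴, 2.11×10⁴, -1160) N/C.
E + v×B = (-4.95×10⁴, 2.11×10⁴, -1160) N/C.
F = q(E + v×B) = (−1.6×10⁻¹⁹ C)·(-4.95×10⁴, 2.11×10⁴, -1160) = (7.92×10⁻¹⁵, -3.37×10⁻¹⁵, 1.86×10⁻¹⁶) N.
|a| = |F|/m = 8.615×10⁻¹⁵/8.0×10⁻²⁶ ≈ 1.08×10¹¹ m/s².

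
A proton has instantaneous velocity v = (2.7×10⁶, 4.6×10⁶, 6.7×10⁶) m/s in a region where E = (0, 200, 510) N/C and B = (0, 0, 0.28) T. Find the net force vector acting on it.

v×B = (1.29×10⁶, -7.56×10⁵, 0) N/C.
E + v×B = (1.29×10⁶, -7.56×10⁵, 510) N/C.
F = q(E + v×B) = (1.602×10⁻¹⁹ C)·(1.29×10⁶, -7.56×10⁵, 510) = (2.06×10⁻¹³, -1.21×10⁻¹³, 8.17×10⁻¹⁷) N.

F ≈ (2.06×10⁻¹³, -1.21×10⁻¹³, 8.17×10⁻¹⁷) N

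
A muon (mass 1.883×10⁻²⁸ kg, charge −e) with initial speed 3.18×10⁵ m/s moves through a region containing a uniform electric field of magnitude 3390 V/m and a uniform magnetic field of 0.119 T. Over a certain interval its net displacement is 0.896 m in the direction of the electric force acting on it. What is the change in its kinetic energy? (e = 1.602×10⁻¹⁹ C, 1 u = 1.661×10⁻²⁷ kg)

The magnetic force is always ⟂ v and does no work; only the electric force changes KE.
ΔKE = F_E · d = |q|E d = (1.602×10⁻¹⁹)(3390)(0.896) ≈ 4.87×10⁻¹⁶ J.

ΔKE ≈ 4.87×10⁻¹⁶ J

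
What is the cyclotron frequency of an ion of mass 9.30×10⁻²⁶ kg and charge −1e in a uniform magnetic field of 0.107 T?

f ≈ 2.93×10⁴ Hz

f = |q|B/(2πm).
f = (1.602×10⁻¹⁹)(0.107)/(2π·9.30×10⁻²⁶) ≈ 2.93×10⁴ Hz.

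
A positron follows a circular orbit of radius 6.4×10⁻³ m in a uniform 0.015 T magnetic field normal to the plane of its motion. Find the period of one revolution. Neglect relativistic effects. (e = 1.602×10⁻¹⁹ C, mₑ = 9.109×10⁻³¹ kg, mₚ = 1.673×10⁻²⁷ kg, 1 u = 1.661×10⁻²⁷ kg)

T ≈ 2.4×10⁻⁹ s

The cyclotron period depends only on m, q, B: T = 2πm/(|q|B).
T = 2π(9.109×10⁻³¹)/((1.602×10⁻¹⁹)(0.015)) ≈ 2.4×10⁻⁹ s.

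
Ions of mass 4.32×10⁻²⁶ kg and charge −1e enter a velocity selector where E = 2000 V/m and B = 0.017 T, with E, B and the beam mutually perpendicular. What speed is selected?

For undeflected motion the electric and magnetic forces balance: qE = qvB.
v = E/B = 2000/0.017 = 1.2×10⁵ m/s.

v = 1.2×10⁵ m/s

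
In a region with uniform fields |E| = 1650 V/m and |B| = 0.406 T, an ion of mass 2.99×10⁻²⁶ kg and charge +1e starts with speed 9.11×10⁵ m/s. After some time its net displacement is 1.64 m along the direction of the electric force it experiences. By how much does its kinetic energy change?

ΔKE ≈ 4.34×10⁻¹⁶ J

The magnetic force is always ⟂ v and does no work; only the electric force changes KE.
ΔKE = F_E · d = |q|E d = (1.602×10⁻¹⁹)(1650)(1.64) ≈ 4.34×10⁻¹⁶ J.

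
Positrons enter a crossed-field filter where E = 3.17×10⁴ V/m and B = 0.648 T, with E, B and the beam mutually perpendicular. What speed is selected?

Zero net Lorentz force requires |qE| = |q v×B|, i.e. E = vB.
v = E/B = 3.17×10⁴/0.648 = 4.89×10⁴ m/s.

v = 4.89×10⁴ m/s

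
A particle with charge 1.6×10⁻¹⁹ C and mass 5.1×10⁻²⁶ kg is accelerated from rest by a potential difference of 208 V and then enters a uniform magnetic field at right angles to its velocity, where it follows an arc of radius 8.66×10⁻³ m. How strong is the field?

B ≈ 1.33 T

v = √(2|q|V/m) = √(2·1.6×10⁻¹⁹·208/5.1×10⁻²⁶) ≈ 3.613×10⁴ m/s.
B = mv/(|q|r) = (5.1×10⁻²⁶)(3.613×10⁴)/((1.6×10⁻¹⁹)(8.66×10⁻³)) ≈ 1.33 T.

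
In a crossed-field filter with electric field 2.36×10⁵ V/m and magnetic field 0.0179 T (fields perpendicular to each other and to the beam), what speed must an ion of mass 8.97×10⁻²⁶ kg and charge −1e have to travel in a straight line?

v = 1.32×10⁷ m/s

Zero net Lorentz force requires |qE| = |q v×B|, i.e. E = vB.
v = E/B = 2.36×10⁵/0.0179 = 1.32×10⁷ m/s.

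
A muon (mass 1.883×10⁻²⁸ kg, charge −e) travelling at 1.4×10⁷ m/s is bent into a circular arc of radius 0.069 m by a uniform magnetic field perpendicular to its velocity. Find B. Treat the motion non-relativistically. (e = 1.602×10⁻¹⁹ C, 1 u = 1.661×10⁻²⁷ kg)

From |q|vB = mv²/r, B = mv/(|q|r).
B = (1.883×10⁻²⁸)(1.4×10⁷)/((1.602×10⁻¹⁹)(0.069)) ≈ 0.24 T.

B ≈ 0.24 T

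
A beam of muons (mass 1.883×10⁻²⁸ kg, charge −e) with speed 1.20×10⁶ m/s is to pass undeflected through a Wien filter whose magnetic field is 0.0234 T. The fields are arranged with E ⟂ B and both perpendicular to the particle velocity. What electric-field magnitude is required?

E = 2.81×10⁴ V/m

For straight-line motion qE = qvB, so E = vB.
E = 1.20×10⁶ × 0.0234 = 2.81×10⁴ V/m.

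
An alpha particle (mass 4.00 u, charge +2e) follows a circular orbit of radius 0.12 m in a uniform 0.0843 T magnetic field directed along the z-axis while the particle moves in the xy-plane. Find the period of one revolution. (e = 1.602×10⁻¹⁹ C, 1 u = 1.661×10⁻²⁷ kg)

T ≈ 1.55×10⁻⁶ s

The cyclotron period depends only on m, q, B: T = 2πm/(|q|B).
T = 2π(6.644×10⁻²⁷)/((3.204×10⁻¹⁹)(0.0843)) ≈ 1.55×10⁻⁶ s.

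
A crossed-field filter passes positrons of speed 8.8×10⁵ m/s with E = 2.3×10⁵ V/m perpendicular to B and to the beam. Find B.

Balance of forces in the selector: qE = qvB ⇒ B = E/v.
B = 2.3×10⁵/8.8×10⁵ = 0.26 T.

B = 0.26 T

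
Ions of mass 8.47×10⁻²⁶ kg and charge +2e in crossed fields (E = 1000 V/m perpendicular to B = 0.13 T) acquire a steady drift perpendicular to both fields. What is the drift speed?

In crossed fields the guiding centre drifts at v_d = |E×B|/B² = E/B, independent of charge and mass.
v_d = 1000/0.13 = 7700 m/s.

v_d ≈ 7700 m/s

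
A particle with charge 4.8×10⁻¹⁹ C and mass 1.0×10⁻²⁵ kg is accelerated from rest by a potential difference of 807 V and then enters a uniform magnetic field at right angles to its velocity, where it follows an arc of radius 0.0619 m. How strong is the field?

v = √(2|q|V/m) = √(2·4.8×10⁻¹⁹·807/1.0×10⁻²⁵) ≈ 8.802×10⁴ m/s.
B = mv/(|q|r) = (1.0×10⁻²⁵)(8.802×10⁴)/((4.8×10⁻¹⁹)(0.0619)) ≈ 0.296 T.

B ≈ 0.296 T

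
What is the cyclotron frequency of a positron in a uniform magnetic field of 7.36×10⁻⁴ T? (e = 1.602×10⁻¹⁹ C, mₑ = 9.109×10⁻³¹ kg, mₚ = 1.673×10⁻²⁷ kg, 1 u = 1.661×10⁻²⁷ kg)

f = |q|B/(2πm).
f = (1.602×10⁻¹⁹)(7.36×10⁻⁴)/(2π·9.109×10⁻³¹) ≈ 2.06×10⁷ Hz.

f ≈ 2.06×10⁷ Hz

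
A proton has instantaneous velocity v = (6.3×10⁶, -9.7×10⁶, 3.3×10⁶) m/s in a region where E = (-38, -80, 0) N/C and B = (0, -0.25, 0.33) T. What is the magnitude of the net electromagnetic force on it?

|F| ≈ 5.65×10⁻¹³ N

v×B = (-2.38×10⁶, -2.08×10⁶, -1.58×10⁶) N/C.
E + v×B = (-2.38×10⁶, -2.08×10⁶, -1.58×10⁶) N/C.
F = q(E + v×B) = (1.602×10⁻¹⁹ C)·(-2.38×10⁶, -2.08×10⁶, -1.58×10⁶) = (-3.81×10⁻¹³, -3.33×10⁻¹³, -2.52×10⁻¹³) N.
|F| = 5.65×10⁻¹³ N.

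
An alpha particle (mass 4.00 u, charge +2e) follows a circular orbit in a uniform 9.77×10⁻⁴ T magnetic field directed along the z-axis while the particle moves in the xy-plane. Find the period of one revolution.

The cyclotron period depends only on m, q, B: T = 2πm/(|q|B).
T = 2π(6.644×10⁻²⁷)/((3.204×10⁻¹⁹)(9.77×10⁻⁴)) ≈ 1.33×10⁻⁴ s.

T ≈ 1.33×10⁻⁴ s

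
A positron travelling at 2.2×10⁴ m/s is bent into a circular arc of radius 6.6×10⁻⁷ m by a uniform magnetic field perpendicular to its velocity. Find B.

From |q|vB = mv²/r, B = mv/(|q|r).
B = (9.109×10⁻³¹)(2.2×10⁴)/((1.602×10⁻¹⁹)(6.6×10⁻⁷)) ≈ 0.19 T.

B ≈ 0.19 T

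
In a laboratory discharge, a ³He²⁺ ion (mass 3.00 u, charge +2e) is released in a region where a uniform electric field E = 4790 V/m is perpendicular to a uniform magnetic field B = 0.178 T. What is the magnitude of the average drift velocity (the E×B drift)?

The steady drift has the magnetic force balancing the electric force, so v_d = E/B.
v_d = 4790/0.178 = 2.69×10⁴ m/s.

v_d ≈ 2.69×10⁴ m/s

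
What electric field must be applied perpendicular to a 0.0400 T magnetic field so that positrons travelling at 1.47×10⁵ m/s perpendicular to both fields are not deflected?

E = 5880 V/m

For straight-line motion qE = qvB, so E = vB.
E = 1.47×10⁵ × 0.0400 = 5880 V/m.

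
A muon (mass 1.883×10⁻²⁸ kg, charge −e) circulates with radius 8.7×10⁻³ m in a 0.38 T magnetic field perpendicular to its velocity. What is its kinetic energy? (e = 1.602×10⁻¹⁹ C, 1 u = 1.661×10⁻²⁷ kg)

v = |q|Br/m, then KE = ½mv² = (qBr)²/(2m).
v = (1.602×10⁻¹⁹)(0.38)(8.7×10⁻³)/1.883×10⁻²⁸ ≈ 2.813×10⁶ m/s.
KE = ½(1.883×10⁻²⁸)(2.813×10⁶)² ≈ 7.4×10⁻¹⁶ J.

KE ≈ 7.4×10⁻¹⁶ J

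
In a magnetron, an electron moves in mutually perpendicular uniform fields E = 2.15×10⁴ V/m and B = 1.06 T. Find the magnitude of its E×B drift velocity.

v_d ≈ 2.03×10⁴ m/s

The E×B drift speed is v_d = E/B.
v_d = 2.15×10⁴/1.06 = 2.03×10⁴ m/s.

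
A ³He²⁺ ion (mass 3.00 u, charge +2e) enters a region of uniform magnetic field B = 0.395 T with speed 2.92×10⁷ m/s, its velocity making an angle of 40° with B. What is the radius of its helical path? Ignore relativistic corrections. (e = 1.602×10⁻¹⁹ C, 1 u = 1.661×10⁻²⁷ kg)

v⊥ = v sinθ = 2.92×10⁷·sin40° ≈ 1.877×10⁷ m/s.
r = m v⊥/(|q|B) = (4.983×10⁻²⁷)(1.877×10⁷)/((3.204×10⁻¹⁹)(0.395)) ≈ 0.739 m.

r ≈ 0.739 m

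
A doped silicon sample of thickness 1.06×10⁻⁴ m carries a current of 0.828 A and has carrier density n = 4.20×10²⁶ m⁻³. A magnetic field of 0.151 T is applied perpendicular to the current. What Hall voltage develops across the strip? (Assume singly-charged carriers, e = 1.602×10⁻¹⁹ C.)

V_H ≈ 1.75×10⁻⁵ V

V_H = IB/(n e t).
V_H = (0.828)(0.151)/((4.20×10²⁶)(1.602×10⁻¹⁹)(1.06×10⁻⁴)) ≈ 1.75×10⁻⁵ V.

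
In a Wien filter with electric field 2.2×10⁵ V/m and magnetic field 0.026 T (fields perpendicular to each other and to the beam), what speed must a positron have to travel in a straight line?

Zero net Lorentz force requires |qE| = |q v×B|, i.e. E = vB.
v = E/B = 2.2×10⁵/0.026 = 8.5×10⁶ m/s.
The result is independent of the particle's charge and mass.

v = 8.5×10⁶ m/s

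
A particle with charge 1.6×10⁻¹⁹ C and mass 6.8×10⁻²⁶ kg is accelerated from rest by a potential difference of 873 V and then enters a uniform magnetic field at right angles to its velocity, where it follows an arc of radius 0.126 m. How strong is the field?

B ≈ 0.216 T

v = √(2|q|V/m) = √(2·1.6×10⁻¹⁹·873/6.8×10⁻²⁶) ≈ 6.410×10⁴ m/s.
B = mv/(|q|r) = (6.8×10⁻²⁶)(6.410×10⁴)/((1.6×10⁻¹⁹)(0.126)) ≈ 0.216 T.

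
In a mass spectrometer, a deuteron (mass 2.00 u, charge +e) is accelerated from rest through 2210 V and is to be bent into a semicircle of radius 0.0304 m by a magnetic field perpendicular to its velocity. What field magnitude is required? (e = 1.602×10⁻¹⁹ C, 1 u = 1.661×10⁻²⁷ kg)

v = √(2|q|V/m) = √(2·1.602×10⁻¹⁹·2210/3.322×10⁻²⁷) ≈ 4.617×10⁵ m/s.
B = mv/(|q|r) = (3.322×10⁻²⁷)(4.617×10⁵)/((1.602×10⁻¹⁹)(0.0304)) ≈ 0.315 T.

B ≈ 0.315 T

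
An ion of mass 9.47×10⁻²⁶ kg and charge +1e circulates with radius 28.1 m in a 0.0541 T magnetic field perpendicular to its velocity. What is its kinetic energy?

v = |q|Br/m, then KE = ½mv² = (qBr)²/(2m).
v = (1.602×10⁻¹⁹)(0.0541)(28.1)/9.47×10⁻²⁶ ≈ 2.572×10⁶ m/s.
KE = ½(9.47×10⁻²⁶)(2.572×10⁶)² ≈ 3.13×10⁻¹³ J.

KE ≈ 3.13×10⁻¹³ J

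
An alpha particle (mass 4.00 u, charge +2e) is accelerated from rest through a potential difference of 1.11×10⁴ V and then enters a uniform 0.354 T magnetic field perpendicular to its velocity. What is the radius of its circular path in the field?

Acceleration: |q|V = ½mv² ⇒ v = √(2|q|V/m) = √(2·3.204×10⁻¹⁹·1.11×10⁴/6.644×10⁻²⁷) ≈ 1.035×10⁶ m/s.
In the field: r = mv/(|q|B) = (6.644×10⁻²⁷)(1.035×10⁶)/((3.204×10⁻¹⁹)(0.354)) ≈ 0.0606 m.

r ≈ 0.0606 m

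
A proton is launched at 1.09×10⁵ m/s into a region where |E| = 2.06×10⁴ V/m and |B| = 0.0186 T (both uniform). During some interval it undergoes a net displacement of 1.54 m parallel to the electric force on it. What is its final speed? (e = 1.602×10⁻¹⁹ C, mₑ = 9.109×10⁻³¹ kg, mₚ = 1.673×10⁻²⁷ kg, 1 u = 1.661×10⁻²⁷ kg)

v_f ≈ 2.47×10⁶ m/s

B does no work; ΔKE = |q|E d.
½mv_f² = ½mv₀² + |q|Ed = ½(1.673×10⁻²⁷)(1.09×10⁵)² + (1.602×10⁻¹⁹)(2.06×10⁴)(1.54) ≈ 9.938×10⁻¹⁸ J + 5.082×10⁻¹⁵ J ≈ 5.092×10⁻¹⁵ J.
v_f = √(2·5.092×10⁻¹⁵/1.673×10⁻²⁷) ≈ 2.47×10⁶ m/s.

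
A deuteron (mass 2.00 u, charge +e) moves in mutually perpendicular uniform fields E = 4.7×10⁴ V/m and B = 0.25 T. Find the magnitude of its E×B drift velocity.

In crossed fields the guiding centre drifts at v_d = |E×B|/B² = E/B, independent of charge and mass.
v_d = 4.7×10⁴/0.25 = 1.9×10⁵ m/s.

v_d ≈ 1.9×10⁵ m/s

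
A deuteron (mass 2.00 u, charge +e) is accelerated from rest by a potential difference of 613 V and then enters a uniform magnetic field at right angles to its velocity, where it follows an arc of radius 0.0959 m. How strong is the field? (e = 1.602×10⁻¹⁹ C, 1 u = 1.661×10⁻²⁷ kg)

B ≈ 0.0526 T

v = √(2|q|V/m) = √(2·1.602×10⁻¹⁹·613/3.322×10⁻²⁷) ≈ 2.432×10⁵ m/s.
B = mv/(|q|r) = (3.322×10⁻²⁷)(2.432×10⁵)/((1.602×10⁻¹⁹)(0.0959)) ≈ 0.0526 T.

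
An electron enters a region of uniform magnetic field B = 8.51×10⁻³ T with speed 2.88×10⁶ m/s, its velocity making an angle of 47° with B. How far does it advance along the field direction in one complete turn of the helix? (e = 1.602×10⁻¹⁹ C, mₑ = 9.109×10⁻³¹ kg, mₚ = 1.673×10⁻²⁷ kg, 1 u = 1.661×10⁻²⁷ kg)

p ≈ 8.25×10⁻³ m

v∥ = v cosθ = 2.88×10⁶·cos47° ≈ 1.964×10⁶ m/s.
T = 2πm/(|q|B) = 2π(9.109×10⁻³¹)/((1.602×10⁻¹⁹)(8.51×10⁻³)) ≈ 4.198×10⁻⁹ s.
pitch = v∥ T = (1.964×10⁶)(4.198×10⁻⁹) ≈ 8.25×10⁻³ m.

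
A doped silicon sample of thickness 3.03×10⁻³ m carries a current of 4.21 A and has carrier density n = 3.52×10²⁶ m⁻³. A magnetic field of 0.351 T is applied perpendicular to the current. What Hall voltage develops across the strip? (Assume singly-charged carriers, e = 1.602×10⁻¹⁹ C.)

V_H = IB/(n e t).
V_H = (4.21)(0.351)/((3.52×10²⁶)(1.602×10⁻¹⁹)(3.03×10⁻³)) ≈ 8.65×10⁻⁶ V.

V_H ≈ 8.65×10⁻⁶ V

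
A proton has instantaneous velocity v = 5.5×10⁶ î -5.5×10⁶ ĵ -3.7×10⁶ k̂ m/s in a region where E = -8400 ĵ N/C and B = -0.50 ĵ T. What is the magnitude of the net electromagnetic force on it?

v×B = (-1.85×10⁶, 0, -2.75×10⁶) N/C.
E + v×B = (-1.85×10⁶, -8400, -2.75×10⁶) N/C.
F = q(E + v×B) = (1.602×10⁻¹⁹ C)·(-1.85×10⁶, -8400, -2.75×10⁶) = (-2.96×10⁻¹³, -1.35×10⁻¹⁵, -4.41×10⁻¹³) N.
|F| = 5.31×10⁻¹³ N.

|F| ≈ 5.31×10⁻¹³ N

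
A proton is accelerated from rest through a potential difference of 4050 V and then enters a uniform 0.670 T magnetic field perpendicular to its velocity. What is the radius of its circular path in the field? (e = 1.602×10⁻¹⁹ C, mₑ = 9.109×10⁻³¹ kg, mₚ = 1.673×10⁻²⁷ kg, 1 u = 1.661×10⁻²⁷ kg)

Acceleration: |q|V = ½mv² ⇒ v = √(2|q|V/m) = √(2·1.602×10⁻¹⁹·4050/1.673×10⁻²⁷) ≈ 8.807×10⁵ m/s.
In the field: r = mv/(|q|B) = (1.673×10⁻²⁷)(8.807×10⁵)/((1.602×10⁻¹⁹)(0.670)) ≈ 0.0137 m.

r ≈ 0.0137 m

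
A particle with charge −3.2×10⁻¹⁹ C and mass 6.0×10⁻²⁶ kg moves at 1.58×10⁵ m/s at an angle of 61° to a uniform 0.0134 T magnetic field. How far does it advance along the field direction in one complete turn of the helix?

v∥ = v cosθ = 1.58×10⁵·cos61° ≈ 7.660×10⁴ m/s.
T = 2πm/(|q|B) = 2π(6.0×10⁻²⁶)/((3.2×10⁻¹⁹)(0.0134)) ≈ 8.792×10⁻⁵ s.
pitch = v∥ T = (7.660×10⁴)(8.792×10⁻⁵) ≈ 6.73 m.

p ≈ 6.73 m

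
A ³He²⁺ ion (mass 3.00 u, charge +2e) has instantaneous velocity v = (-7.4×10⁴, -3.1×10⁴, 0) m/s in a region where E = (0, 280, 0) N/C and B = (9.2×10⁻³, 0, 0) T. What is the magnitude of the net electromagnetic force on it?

v×B = (0, 0, 285) N/C.
E + v×B = (0, 280, 285) N/C.
F = q(E + v×B) = (3.204×10⁻¹⁹ C)·(0, 280, 285) = (0, 8.97×10⁻¹⁷, 9.14×10⁻¹⁷) N.
|F| = 1.28×10⁻¹⁶ N.

|F| ≈ 1.28×10⁻¹⁶ N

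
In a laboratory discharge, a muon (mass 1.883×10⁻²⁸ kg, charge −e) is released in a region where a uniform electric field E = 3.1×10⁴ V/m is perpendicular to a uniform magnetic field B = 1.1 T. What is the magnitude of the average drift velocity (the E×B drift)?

The E×B drift speed is v_d = E/B.
v_d = 3.1×10⁴/1.1 = 2.8×10⁴ m/s.

v_d ≈ 2.8×10⁴ m/s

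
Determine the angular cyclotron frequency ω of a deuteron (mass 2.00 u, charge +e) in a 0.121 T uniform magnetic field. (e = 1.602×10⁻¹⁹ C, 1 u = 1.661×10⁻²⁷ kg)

ω = |q|B/m.
ω = (1.602×10⁻¹⁹)(0.121)/3.322×10⁻²⁷ ≈ 5.84×10⁶ rad/s.

ω ≈ 5.84×10⁶ rad/s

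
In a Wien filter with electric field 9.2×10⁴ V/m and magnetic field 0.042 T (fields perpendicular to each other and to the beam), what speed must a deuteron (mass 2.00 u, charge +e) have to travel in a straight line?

For undeflected motion the electric and magnetic forces balance: qE = qvB.
v = E/B = 9.2×10⁴/0.042 = 2.2×10⁶ m/s.

v = 2.2×10⁶ m/s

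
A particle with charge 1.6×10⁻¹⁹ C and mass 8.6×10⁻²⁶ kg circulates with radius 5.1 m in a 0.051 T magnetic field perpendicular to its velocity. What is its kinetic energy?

v = |q|Br/m, then KE = ½mv² = (qBr)²/(2m).
v = (1.6×10⁻¹⁹)(0.051)(5.1)/8.6×10⁻²⁶ ≈ 4.839×10⁵ m/s.
KE = ½(8.6×10⁻²⁶)(4.839×10⁵)² ≈ 1.0×10⁻¹⁴ J = 6.3×10⁴ eV.

KE ≈ 6.3×10⁴ eV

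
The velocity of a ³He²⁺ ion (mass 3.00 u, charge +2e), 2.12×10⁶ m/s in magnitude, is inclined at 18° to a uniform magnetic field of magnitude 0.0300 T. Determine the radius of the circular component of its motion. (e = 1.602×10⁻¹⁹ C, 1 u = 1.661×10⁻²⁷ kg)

r ≈ 0.340 m

v⊥ = v sinθ = 2.12×10⁶·sin18° ≈ 6.551×10⁵ m/s.
r = m v⊥/(|q|B) = (4.983×10⁻²⁷)(6.551×10⁵)/((3.204×10⁻¹⁹)(0.0300)) ≈ 0.340 m.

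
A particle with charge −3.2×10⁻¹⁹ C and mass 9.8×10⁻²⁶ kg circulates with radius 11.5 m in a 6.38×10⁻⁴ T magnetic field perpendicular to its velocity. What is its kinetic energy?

v = |q|Br/m, then KE = ½mv² = (qBr)²/(2m).
v = (3.2×10⁻¹⁹)(6.38×10⁻⁴)(11.5)/9.8×10⁻²⁶ ≈ 2.396×10⁴ m/s.
KE = ½(9.8×10⁻²⁶)(2.396×10⁴)² ≈ 2.81×10⁻¹⁷ J.

KE ≈ 2.81×10⁻¹⁷ J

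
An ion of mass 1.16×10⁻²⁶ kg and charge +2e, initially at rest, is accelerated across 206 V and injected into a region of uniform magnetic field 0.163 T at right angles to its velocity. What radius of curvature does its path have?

Acceleration: |q|V = ½mv² ⇒ v = √(2|q|V/m) = √(2·3.204×10⁻¹⁹·206/1.16×10⁻²⁶) ≈ 1.067×10⁵ m/s.
In the field: r = mv/(|q|B) = (1.16×10⁻²⁶)(1.067×10⁵)/((3.204×10⁻¹⁹)(0.163)) ≈ 0.0237 m.

r ≈ 0.0237 m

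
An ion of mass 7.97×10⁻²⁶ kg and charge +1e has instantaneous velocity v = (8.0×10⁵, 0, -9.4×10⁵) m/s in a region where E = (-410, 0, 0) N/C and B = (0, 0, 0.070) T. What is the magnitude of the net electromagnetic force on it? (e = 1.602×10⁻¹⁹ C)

v×B = (0, -5.60×10⁴, 0) N/C.
E + v×B = (-410, -5.60×10⁴, 0) N/C.
F = q(E + v×B) = (1.602×10⁻¹⁹ C)·(-410, -5.60×10⁴, 0) = (-6.57×10⁻¹⁷, -8.97×10⁻¹⁵, 0) N.
|F| = 8.97×10⁻¹⁵ N.

|F| ≈ 8.97×10⁻¹⁵ N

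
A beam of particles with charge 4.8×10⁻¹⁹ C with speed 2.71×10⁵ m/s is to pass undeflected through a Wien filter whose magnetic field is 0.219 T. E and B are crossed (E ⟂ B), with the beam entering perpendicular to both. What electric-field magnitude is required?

E = 5.93×10⁴ V/m

For straight-line motion qE = qvB, so E = vB.
E = 2.71×10⁵ × 0.219 = 5.93×10⁴ V/m.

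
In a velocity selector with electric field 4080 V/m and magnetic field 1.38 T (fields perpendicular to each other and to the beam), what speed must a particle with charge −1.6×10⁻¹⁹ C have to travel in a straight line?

v = 2960 m/s

For undeflected motion the electric and magnetic forces balance: qE = qvB.
v = E/B = 4080/1.38 = 2960 m/s.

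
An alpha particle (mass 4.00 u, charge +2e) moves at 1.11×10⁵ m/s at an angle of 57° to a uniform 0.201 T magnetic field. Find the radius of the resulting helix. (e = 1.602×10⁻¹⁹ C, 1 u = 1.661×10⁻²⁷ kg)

v⊥ = v sinθ = 1.11×10⁵·sin57° ≈ 9.309×10⁴ m/s.
r = m v⊥/(|q|B) = (6.644×10⁻²⁷)(9.309×10⁴)/((3.204×10⁻¹⁹)(0.201)) ≈ 9.60×10⁻³ m.

r ≈ 9.60×10⁻³ m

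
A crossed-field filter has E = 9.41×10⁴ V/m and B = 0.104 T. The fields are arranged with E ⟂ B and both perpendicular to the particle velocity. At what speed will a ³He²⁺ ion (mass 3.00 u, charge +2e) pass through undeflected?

v = 9.05×10⁵ m/s

For undeflected motion the electric and magnetic forces balance: qE = qvB.
v = E/B = 9.41×10⁴/0.104 = 9.05×10⁵ m/s.
The result is independent of the particle's charge and mass.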